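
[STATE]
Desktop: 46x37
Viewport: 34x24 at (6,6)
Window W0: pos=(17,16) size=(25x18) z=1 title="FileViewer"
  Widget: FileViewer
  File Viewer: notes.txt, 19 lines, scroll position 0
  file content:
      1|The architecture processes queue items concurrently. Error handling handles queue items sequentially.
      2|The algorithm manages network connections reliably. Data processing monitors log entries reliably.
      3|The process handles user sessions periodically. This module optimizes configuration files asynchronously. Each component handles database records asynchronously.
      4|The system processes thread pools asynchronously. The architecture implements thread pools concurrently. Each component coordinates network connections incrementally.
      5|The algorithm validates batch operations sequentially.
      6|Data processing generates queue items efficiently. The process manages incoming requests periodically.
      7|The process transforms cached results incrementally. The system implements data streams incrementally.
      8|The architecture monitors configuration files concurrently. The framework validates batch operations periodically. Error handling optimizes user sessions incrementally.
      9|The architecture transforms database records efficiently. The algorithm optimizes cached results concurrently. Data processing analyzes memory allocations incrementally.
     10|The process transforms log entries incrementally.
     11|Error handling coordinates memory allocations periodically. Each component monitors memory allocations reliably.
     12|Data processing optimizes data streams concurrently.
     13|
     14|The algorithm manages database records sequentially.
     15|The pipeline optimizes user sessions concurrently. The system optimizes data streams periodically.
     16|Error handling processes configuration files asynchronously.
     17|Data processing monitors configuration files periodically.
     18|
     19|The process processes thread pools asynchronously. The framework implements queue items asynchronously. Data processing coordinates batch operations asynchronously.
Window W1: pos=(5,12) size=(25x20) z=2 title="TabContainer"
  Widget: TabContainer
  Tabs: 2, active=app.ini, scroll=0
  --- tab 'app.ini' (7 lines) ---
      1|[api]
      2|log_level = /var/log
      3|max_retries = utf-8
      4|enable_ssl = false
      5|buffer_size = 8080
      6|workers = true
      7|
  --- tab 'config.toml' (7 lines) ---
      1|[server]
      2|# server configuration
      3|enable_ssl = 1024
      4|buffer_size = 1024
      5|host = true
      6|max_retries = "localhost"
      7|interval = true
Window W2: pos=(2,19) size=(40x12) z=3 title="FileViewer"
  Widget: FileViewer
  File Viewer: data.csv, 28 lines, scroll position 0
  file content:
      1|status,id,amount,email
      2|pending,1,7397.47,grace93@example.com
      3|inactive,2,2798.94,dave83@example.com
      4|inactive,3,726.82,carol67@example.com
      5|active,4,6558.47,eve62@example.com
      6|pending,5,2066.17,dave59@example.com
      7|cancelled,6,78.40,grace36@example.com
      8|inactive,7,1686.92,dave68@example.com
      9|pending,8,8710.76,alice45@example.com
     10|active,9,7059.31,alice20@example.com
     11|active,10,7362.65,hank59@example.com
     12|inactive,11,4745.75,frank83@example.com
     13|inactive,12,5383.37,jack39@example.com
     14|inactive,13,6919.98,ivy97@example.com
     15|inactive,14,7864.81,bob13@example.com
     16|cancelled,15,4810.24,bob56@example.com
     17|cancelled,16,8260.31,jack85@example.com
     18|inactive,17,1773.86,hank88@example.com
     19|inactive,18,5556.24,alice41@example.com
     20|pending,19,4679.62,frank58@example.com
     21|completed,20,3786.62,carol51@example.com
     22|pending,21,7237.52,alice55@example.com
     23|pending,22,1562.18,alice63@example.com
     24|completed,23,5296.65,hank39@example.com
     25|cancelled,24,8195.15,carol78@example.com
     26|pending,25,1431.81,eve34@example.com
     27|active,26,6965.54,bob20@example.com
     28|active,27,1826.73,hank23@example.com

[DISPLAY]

                                  
                                  
                                  
                                  
                                  
                                  
━━━━━━━━━━━━━━━━━━━━━━━┓          
 TabContainer          ┃          
───────────────────────┨          
[app.ini]│ config.toml ┃          
───────────────────────┃━━━━━━━━━━
[api]                  ┃          
log_level = /var/log   ┃──────────
━━━━━━━━━━━━━━━━━━━━━━━━━━━━━━━━━━
leViewer                          
──────────────────────────────────
tus,id,amount,email               
ding,1,7397.47,grace93@example.com
ctive,2,2798.94,dave83@example.com
ctive,3,726.82,carol67@example.com
ive,4,6558.47,eve62@example.com   
ding,5,2066.17,dave59@example.com 
celled,6,78.40,grace36@example.com
ctive,7,1686.92,dave68@example.com


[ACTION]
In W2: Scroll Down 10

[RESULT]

                                  
                                  
                                  
                                  
                                  
                                  
━━━━━━━━━━━━━━━━━━━━━━━┓          
 TabContainer          ┃          
───────────────────────┨          
[app.ini]│ config.toml ┃          
───────────────────────┃━━━━━━━━━━
[api]                  ┃          
log_level = /var/log   ┃──────────
━━━━━━━━━━━━━━━━━━━━━━━━━━━━━━━━━━
leViewer                          
──────────────────────────────────
ive,10,7362.65,hank59@example.com 
ctive,11,4745.75,frank83@example.c
ctive,12,5383.37,jack39@example.co
ctive,13,6919.98,ivy97@example.com
ctive,14,7864.81,bob13@example.com
celled,15,4810.24,bob56@example.co
celled,16,8260.31,jack85@example.c
ctive,17,1773.86,hank88@example.co


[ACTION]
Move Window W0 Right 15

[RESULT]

                                  
                                  
                                  
                                  
                                  
                                  
━━━━━━━━━━━━━━━━━━━━━━━┓          
 TabContainer          ┃          
───────────────────────┨          
[app.ini]│ config.toml ┃          
───────────────────────┃━━━━━━━━━━
[api]                  ┃wer       
log_level = /var/log   ┃──────────
━━━━━━━━━━━━━━━━━━━━━━━━━━━━━━━━━━
leViewer                          
──────────────────────────────────
ive,10,7362.65,hank59@example.com 
ctive,11,4745.75,frank83@example.c
ctive,12,5383.37,jack39@example.co
ctive,13,6919.98,ivy97@example.com
ctive,14,7864.81,bob13@example.com
celled,15,4810.24,bob56@example.co
celled,16,8260.31,jack85@example.c
ctive,17,1773.86,hank88@example.co


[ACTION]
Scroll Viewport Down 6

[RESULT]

━━━━━━━━━━━━━━━━━━━━━━━┓          
 TabContainer          ┃          
───────────────────────┨          
[app.ini]│ config.toml ┃          
───────────────────────┃━━━━━━━━━━
[api]                  ┃wer       
log_level = /var/log   ┃──────────
━━━━━━━━━━━━━━━━━━━━━━━━━━━━━━━━━━
leViewer                          
──────────────────────────────────
ive,10,7362.65,hank59@example.com 
ctive,11,4745.75,frank83@example.c
ctive,12,5383.37,jack39@example.co
ctive,13,6919.98,ivy97@example.com
ctive,14,7864.81,bob13@example.com
celled,15,4810.24,bob56@example.co
celled,16,8260.31,jack85@example.c
ctive,17,1773.86,hank88@example.co
━━━━━━━━━━━━━━━━━━━━━━━━━━━━━━━━━━
━━━━━━━━━━━━━━━━━━━━━━━┛          
               ┃The algorithm mana
               ┗━━━━━━━━━━━━━━━━━━
                                  
                                  


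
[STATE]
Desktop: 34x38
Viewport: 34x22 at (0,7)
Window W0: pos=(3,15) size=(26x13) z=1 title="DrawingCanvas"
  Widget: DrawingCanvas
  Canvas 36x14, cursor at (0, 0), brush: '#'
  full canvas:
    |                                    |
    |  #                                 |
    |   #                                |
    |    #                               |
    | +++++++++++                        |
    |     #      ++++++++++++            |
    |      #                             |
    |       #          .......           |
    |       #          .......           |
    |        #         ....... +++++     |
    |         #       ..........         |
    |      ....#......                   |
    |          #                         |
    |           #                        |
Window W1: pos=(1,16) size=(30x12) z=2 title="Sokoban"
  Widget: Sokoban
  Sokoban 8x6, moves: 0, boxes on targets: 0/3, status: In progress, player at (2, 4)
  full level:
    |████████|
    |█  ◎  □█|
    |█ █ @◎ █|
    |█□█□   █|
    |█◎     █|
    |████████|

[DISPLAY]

                                  
                                  
                                  
                                  
                                  
                                  
                                  
                                  
   ┏━━━━━━━━━━━━━━━━━━━━━━━━┓     
 ┏━━━━━━━━━━━━━━━━━━━━━━━━━━━━┓   
 ┃ Sokoban                    ┃   
 ┠────────────────────────────┨   
 ┃████████                    ┃   
 ┃█  ◎  □█                    ┃   
 ┃█ █ @◎ █                    ┃   
 ┃█□█□   █                    ┃   
 ┃█◎     █                    ┃   
 ┃████████                    ┃   
 ┃Moves: 0  0/3               ┃   
 ┃                            ┃   
 ┗━━━━━━━━━━━━━━━━━━━━━━━━━━━━┛   
                                  


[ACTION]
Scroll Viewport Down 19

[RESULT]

 ┏━━━━━━━━━━━━━━━━━━━━━━━━━━━━┓   
 ┃ Sokoban                    ┃   
 ┠────────────────────────────┨   
 ┃████████                    ┃   
 ┃█  ◎  □█                    ┃   
 ┃█ █ @◎ █                    ┃   
 ┃█□█□   █                    ┃   
 ┃█◎     █                    ┃   
 ┃████████                    ┃   
 ┃Moves: 0  0/3               ┃   
 ┃                            ┃   
 ┗━━━━━━━━━━━━━━━━━━━━━━━━━━━━┛   
                                  
                                  
                                  
                                  
                                  
                                  
                                  
                                  
                                  
                                  


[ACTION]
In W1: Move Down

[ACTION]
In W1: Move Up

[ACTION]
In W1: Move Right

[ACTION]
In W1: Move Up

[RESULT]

 ┏━━━━━━━━━━━━━━━━━━━━━━━━━━━━┓   
 ┃ Sokoban                    ┃   
 ┠────────────────────────────┨   
 ┃████████                    ┃   
 ┃█  ◎ @□█                    ┃   
 ┃█ █  ◎ █                    ┃   
 ┃█□█□   █                    ┃   
 ┃█◎     █                    ┃   
 ┃████████                    ┃   
 ┃Moves: 4  0/3               ┃   
 ┃                            ┃   
 ┗━━━━━━━━━━━━━━━━━━━━━━━━━━━━┛   
                                  
                                  
                                  
                                  
                                  
                                  
                                  
                                  
                                  
                                  


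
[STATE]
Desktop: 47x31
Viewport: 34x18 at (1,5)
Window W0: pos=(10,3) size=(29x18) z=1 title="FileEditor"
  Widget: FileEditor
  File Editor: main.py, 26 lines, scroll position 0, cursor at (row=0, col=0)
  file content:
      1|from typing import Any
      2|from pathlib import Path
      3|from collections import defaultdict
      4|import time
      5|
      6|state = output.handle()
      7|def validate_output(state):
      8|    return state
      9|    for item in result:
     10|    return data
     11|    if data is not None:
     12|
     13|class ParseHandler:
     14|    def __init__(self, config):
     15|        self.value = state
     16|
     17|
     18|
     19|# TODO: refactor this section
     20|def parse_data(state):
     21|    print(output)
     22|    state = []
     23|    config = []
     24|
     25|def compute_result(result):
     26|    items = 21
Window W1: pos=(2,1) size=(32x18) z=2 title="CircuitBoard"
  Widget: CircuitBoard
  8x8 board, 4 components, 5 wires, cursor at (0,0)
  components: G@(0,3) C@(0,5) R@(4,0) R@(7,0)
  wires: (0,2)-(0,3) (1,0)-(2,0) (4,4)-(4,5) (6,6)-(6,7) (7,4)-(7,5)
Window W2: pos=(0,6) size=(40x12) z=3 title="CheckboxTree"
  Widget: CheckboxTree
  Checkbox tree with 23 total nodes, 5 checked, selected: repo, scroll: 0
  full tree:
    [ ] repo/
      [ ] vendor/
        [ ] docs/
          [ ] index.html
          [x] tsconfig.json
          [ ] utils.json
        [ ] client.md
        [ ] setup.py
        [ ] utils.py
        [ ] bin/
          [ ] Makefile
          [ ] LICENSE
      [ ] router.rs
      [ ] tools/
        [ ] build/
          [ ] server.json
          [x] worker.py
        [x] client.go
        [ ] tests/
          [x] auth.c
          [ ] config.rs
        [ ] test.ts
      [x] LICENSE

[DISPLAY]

 ┃0  [.]      · ─ G       C     ┃─
━━━━━━━━━━━━━━━━━━━━━━━━━━━━━━━━━━
 CheckboxTree                     
──────────────────────────────────
>[-] repo/                        
   [-] vendor/                    
     [-] docs/                    
       [ ] index.html             
       [x] tsconfig.json          
       [ ] utils.json             
     [ ] client.md                
     [ ] setup.py                 
━━━━━━━━━━━━━━━━━━━━━━━━━━━━━━━━━━
 ┗━━━━━━━━━━━━━━━━━━━━━━━━━━━━━━┛ 
         ┃    def __init__(self, c
         ┗━━━━━━━━━━━━━━━━━━━━━━━━
                                  
                                  


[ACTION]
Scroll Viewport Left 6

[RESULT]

  ┃0  [.]      · ─ G       C     ┃
┏━━━━━━━━━━━━━━━━━━━━━━━━━━━━━━━━━
┃ CheckboxTree                    
┠─────────────────────────────────
┃>[-] repo/                       
┃   [-] vendor/                   
┃     [-] docs/                   
┃       [ ] index.html            
┃       [x] tsconfig.json         
┃       [ ] utils.json            
┃     [ ] client.md               
┃     [ ] setup.py                
┗━━━━━━━━━━━━━━━━━━━━━━━━━━━━━━━━━
  ┗━━━━━━━━━━━━━━━━━━━━━━━━━━━━━━┛
          ┃    def __init__(self, 
          ┗━━━━━━━━━━━━━━━━━━━━━━━
                                  
                                  


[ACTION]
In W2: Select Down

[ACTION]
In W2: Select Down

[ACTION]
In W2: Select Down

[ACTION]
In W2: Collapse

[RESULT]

  ┃0  [.]      · ─ G       C     ┃
┏━━━━━━━━━━━━━━━━━━━━━━━━━━━━━━━━━
┃ CheckboxTree                    
┠─────────────────────────────────
┃ [-] repo/                       
┃   [-] vendor/                   
┃     [-] docs/                   
┃>      [ ] index.html            
┃       [x] tsconfig.json         
┃       [ ] utils.json            
┃     [ ] client.md               
┃     [ ] setup.py                
┗━━━━━━━━━━━━━━━━━━━━━━━━━━━━━━━━━
  ┗━━━━━━━━━━━━━━━━━━━━━━━━━━━━━━┛
          ┃    def __init__(self, 
          ┗━━━━━━━━━━━━━━━━━━━━━━━
                                  
                                  


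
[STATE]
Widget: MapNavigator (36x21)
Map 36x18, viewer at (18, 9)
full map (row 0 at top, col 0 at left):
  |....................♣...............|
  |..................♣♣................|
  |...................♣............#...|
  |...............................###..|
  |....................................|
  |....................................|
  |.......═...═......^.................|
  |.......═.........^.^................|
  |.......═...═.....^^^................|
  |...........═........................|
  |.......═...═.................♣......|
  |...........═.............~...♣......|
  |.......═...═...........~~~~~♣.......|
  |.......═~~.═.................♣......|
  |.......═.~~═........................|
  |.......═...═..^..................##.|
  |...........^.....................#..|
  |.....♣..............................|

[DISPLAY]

                                    
....................♣...............
..................♣♣................
...................♣............#...
...............................###..
....................................
....................................
.......═...═......^.................
.......═.........^.^................
.......═...═.....^^^................
...........═......@.................
.......═...═.................♣......
...........═.............~...♣......
.......═...═...........~~~~~♣.......
.......═~~.═.................♣......
.......═.~~═........................
.......═...═..^..................##.
...........^.....................#..
.....♣..............................
                                    
                                    


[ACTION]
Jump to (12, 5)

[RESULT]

                                    
                                    
                                    
                                    
                                    
      ....................♣.........
      ..................♣♣..........
      ...................♣..........
      ..............................
      ..............................
      ............@.................
      .......═...═......^...........
      .......═.........^.^..........
      .......═...═.....^^^..........
      ...........═..................
      .......═...═.................♣
      ...........═.............~...♣
      .......═...═...........~~~~~♣.
      .......═~~.═.................♣
      .......═.~~═..................
      .......═...═..^...............


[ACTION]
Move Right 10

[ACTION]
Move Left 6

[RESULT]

                                    
                                    
                                    
                                    
                                    
  ....................♣.............
  ..................♣♣..............
  ...................♣............#.
  ...............................###
  ..................................
  ................@.................
  .......═...═......^...............
  .......═.........^.^..............
  .......═...═.....^^^..............
  ...........═......................
  .......═...═.................♣....
  ...........═.............~...♣....
  .......═...═...........~~~~~♣.....
  .......═~~.═.................♣....
  .......═.~~═......................
  .......═...═..^..................#


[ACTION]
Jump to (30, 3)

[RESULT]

                                    
                                    
                                    
                                    
                                    
                                    
                                    
........♣...............            
......♣♣................            
.......♣............#...            
..................@###..            
........................            
........................            
......^.................            
.....^.^................            
.....^^^................            
........................            
.................♣......            
.............~...♣......            
...........~~~~~♣.......            
.................♣......            


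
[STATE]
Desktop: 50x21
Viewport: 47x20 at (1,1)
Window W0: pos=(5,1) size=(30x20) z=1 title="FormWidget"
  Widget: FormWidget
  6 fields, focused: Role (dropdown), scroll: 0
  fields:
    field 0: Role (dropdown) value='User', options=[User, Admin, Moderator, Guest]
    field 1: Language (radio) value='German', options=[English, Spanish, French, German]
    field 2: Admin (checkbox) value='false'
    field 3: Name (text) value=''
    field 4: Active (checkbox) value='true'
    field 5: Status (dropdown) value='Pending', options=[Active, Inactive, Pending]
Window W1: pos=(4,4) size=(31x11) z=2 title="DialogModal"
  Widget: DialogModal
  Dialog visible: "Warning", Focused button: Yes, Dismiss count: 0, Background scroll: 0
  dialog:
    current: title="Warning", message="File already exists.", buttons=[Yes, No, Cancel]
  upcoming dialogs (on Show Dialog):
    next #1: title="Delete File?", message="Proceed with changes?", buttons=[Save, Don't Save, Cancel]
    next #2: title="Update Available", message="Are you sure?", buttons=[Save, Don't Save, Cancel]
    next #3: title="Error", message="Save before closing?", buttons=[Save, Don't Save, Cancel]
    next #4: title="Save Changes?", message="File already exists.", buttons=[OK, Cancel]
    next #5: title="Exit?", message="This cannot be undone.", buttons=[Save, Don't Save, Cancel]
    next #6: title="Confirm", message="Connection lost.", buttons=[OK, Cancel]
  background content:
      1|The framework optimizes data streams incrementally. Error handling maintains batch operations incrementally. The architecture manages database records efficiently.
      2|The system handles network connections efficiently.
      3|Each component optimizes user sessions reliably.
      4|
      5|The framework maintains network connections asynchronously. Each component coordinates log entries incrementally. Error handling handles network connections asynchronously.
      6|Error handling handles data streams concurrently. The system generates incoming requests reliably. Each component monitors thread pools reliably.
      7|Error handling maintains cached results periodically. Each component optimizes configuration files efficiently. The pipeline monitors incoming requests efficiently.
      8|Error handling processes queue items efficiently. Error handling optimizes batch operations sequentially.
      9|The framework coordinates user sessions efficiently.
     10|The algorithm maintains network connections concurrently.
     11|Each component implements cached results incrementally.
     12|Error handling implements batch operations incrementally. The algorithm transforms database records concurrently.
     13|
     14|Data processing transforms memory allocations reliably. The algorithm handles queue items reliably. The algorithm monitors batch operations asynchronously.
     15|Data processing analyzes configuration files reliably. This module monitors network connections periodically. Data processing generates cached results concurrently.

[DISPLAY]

    ┏━━━━━━━━━━━━━━━━━━━━━━━━━━━━┓             
    ┃ FormWidget                 ┃             
    ┠────────────────────────────┨             
   ┏━━━━━━━━━━━━━━━━━━━━━━━━━━━━━┓             
   ┃ DialogModal                 ┃             
   ┠─────────────────────────────┨             
   ┃The framework optimizes data ┃             
   ┃Th┌──────────────────────┐ co┃             
   ┃Ea│       Warning        │ser┃             
   ┃  │ File already exists. │   ┃             
   ┃Th│ [Yes]  No   Cancel   │two┃             
   ┃Er└──────────────────────┘a s┃             
   ┃Error handling maintains cach┃             
   ┗━━━━━━━━━━━━━━━━━━━━━━━━━━━━━┛             
    ┃                            ┃             
    ┃                            ┃             
    ┃                            ┃             
    ┃                            ┃             
    ┃                            ┃             
    ┗━━━━━━━━━━━━━━━━━━━━━━━━━━━━┛             


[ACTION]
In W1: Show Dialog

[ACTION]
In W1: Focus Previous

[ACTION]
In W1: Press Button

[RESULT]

    ┏━━━━━━━━━━━━━━━━━━━━━━━━━━━━┓             
    ┃ FormWidget                 ┃             
    ┠────────────────────────────┨             
   ┏━━━━━━━━━━━━━━━━━━━━━━━━━━━━━┓             
   ┃ DialogModal                 ┃             
   ┠─────────────────────────────┨             
   ┃The framework optimizes data ┃             
   ┃The system handles network co┃             
   ┃Each component optimizes user┃             
   ┃                             ┃             
   ┃The framework maintains netwo┃             
   ┃Error handling handles data s┃             
   ┃Error handling maintains cach┃             
   ┗━━━━━━━━━━━━━━━━━━━━━━━━━━━━━┛             
    ┃                            ┃             
    ┃                            ┃             
    ┃                            ┃             
    ┃                            ┃             
    ┃                            ┃             
    ┗━━━━━━━━━━━━━━━━━━━━━━━━━━━━┛             


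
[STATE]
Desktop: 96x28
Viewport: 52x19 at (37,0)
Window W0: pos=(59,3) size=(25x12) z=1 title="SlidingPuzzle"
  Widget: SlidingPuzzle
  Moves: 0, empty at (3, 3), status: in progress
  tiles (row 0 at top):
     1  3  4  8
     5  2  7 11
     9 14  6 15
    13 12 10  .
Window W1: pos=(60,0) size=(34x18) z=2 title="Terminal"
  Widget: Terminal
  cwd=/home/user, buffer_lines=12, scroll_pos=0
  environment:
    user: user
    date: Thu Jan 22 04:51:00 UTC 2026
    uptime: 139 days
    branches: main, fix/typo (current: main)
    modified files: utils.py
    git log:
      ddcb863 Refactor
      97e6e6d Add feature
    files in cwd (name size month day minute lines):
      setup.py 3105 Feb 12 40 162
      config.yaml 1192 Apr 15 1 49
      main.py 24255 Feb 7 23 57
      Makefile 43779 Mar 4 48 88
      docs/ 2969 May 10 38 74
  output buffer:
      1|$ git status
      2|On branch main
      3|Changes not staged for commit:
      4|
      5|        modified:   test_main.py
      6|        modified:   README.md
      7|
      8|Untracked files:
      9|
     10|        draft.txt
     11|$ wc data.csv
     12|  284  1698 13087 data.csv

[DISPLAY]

                       ┏━━━━━━━━━━━━━━━━━━━━━━━━━━━━
                       ┃ Terminal                   
                       ┠────────────────────────────
                      ┏┃$ git status                
                      ┃┃On branch main              
                      ┠┃Changes not staged for commi
                      ┃┃                            
                      ┃┃        modified:   test_mai
                      ┃┃        modified:   README.m
                      ┃┃                            
                      ┃┃Untracked files:            
                      ┃┃                            
                      ┃┃        draft.txt           
                      ┃┃$ wc data.csv               
                      ┗┃  284  1698 13087 data.csv  
                       ┃$ █                         
                       ┃                            
                       ┗━━━━━━━━━━━━━━━━━━━━━━━━━━━━
                                                    


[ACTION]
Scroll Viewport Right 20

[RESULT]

                ┏━━━━━━━━━━━━━━━━━━━━━━━━━━━━━━━━┓  
                ┃ Terminal                       ┃  
                ┠────────────────────────────────┨  
               ┏┃$ git status                    ┃  
               ┃┃On branch main                  ┃  
               ┠┃Changes not staged for commit:  ┃  
               ┃┃                                ┃  
               ┃┃        modified:   test_main.py┃  
               ┃┃        modified:   README.md   ┃  
               ┃┃                                ┃  
               ┃┃Untracked files:                ┃  
               ┃┃                                ┃  
               ┃┃        draft.txt               ┃  
               ┃┃$ wc data.csv                   ┃  
               ┗┃  284  1698 13087 data.csv      ┃  
                ┃$ █                             ┃  
                ┃                                ┃  
                ┗━━━━━━━━━━━━━━━━━━━━━━━━━━━━━━━━┛  
                                                    


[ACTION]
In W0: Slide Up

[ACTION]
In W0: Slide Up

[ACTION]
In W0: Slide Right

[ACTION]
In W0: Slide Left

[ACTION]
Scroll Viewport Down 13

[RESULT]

               ┃┃                                ┃  
               ┃┃Untracked files:                ┃  
               ┃┃                                ┃  
               ┃┃        draft.txt               ┃  
               ┃┃$ wc data.csv                   ┃  
               ┗┃  284  1698 13087 data.csv      ┃  
                ┃$ █                             ┃  
                ┃                                ┃  
                ┗━━━━━━━━━━━━━━━━━━━━━━━━━━━━━━━━┛  
                                                    
                                                    
                                                    
                                                    
                                                    
                                                    
                                                    
                                                    
                                                    
                                                    


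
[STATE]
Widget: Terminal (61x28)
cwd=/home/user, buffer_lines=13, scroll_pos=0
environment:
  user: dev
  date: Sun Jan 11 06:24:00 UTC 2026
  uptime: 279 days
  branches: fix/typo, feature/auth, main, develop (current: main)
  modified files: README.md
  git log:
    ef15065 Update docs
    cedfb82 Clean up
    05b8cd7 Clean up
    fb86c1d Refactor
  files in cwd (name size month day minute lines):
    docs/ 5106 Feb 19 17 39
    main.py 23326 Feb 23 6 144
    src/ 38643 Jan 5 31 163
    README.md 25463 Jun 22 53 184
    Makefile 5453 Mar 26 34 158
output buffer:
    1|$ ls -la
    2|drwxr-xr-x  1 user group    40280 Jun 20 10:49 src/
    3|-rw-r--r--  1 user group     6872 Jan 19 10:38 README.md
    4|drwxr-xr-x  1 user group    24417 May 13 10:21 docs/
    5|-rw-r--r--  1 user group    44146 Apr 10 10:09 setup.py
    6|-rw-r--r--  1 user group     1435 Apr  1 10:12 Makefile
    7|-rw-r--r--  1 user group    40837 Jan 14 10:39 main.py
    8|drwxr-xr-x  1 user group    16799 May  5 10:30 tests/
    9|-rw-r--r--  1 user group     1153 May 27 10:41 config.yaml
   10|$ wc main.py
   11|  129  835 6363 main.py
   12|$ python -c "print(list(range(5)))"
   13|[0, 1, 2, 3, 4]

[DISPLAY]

$ ls -la                                                     
drwxr-xr-x  1 user group    40280 Jun 20 10:49 src/          
-rw-r--r--  1 user group     6872 Jan 19 10:38 README.md     
drwxr-xr-x  1 user group    24417 May 13 10:21 docs/         
-rw-r--r--  1 user group    44146 Apr 10 10:09 setup.py      
-rw-r--r--  1 user group     1435 Apr  1 10:12 Makefile      
-rw-r--r--  1 user group    40837 Jan 14 10:39 main.py       
drwxr-xr-x  1 user group    16799 May  5 10:30 tests/        
-rw-r--r--  1 user group     1153 May 27 10:41 config.yaml   
$ wc main.py                                                 
  129  835 6363 main.py                                      
$ python -c "print(list(range(5)))"                          
[0, 1, 2, 3, 4]                                              
$ █                                                          
                                                             
                                                             
                                                             
                                                             
                                                             
                                                             
                                                             
                                                             
                                                             
                                                             
                                                             
                                                             
                                                             
                                                             


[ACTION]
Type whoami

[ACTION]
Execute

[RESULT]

$ ls -la                                                     
drwxr-xr-x  1 user group    40280 Jun 20 10:49 src/          
-rw-r--r--  1 user group     6872 Jan 19 10:38 README.md     
drwxr-xr-x  1 user group    24417 May 13 10:21 docs/         
-rw-r--r--  1 user group    44146 Apr 10 10:09 setup.py      
-rw-r--r--  1 user group     1435 Apr  1 10:12 Makefile      
-rw-r--r--  1 user group    40837 Jan 14 10:39 main.py       
drwxr-xr-x  1 user group    16799 May  5 10:30 tests/        
-rw-r--r--  1 user group     1153 May 27 10:41 config.yaml   
$ wc main.py                                                 
  129  835 6363 main.py                                      
$ python -c "print(list(range(5)))"                          
[0, 1, 2, 3, 4]                                              
$ whoami                                                     
dev                                                          
$ █                                                          
                                                             
                                                             
                                                             
                                                             
                                                             
                                                             
                                                             
                                                             
                                                             
                                                             
                                                             
                                                             


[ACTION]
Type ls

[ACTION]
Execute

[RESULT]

$ ls -la                                                     
drwxr-xr-x  1 user group    40280 Jun 20 10:49 src/          
-rw-r--r--  1 user group     6872 Jan 19 10:38 README.md     
drwxr-xr-x  1 user group    24417 May 13 10:21 docs/         
-rw-r--r--  1 user group    44146 Apr 10 10:09 setup.py      
-rw-r--r--  1 user group     1435 Apr  1 10:12 Makefile      
-rw-r--r--  1 user group    40837 Jan 14 10:39 main.py       
drwxr-xr-x  1 user group    16799 May  5 10:30 tests/        
-rw-r--r--  1 user group     1153 May 27 10:41 config.yaml   
$ wc main.py                                                 
  129  835 6363 main.py                                      
$ python -c "print(list(range(5)))"                          
[0, 1, 2, 3, 4]                                              
$ whoami                                                     
dev                                                          
$ ls                                                         
docs/  main.py  src/  README.md  Makefile                    
$ █                                                          
                                                             
                                                             
                                                             
                                                             
                                                             
                                                             
                                                             
                                                             
                                                             
                                                             


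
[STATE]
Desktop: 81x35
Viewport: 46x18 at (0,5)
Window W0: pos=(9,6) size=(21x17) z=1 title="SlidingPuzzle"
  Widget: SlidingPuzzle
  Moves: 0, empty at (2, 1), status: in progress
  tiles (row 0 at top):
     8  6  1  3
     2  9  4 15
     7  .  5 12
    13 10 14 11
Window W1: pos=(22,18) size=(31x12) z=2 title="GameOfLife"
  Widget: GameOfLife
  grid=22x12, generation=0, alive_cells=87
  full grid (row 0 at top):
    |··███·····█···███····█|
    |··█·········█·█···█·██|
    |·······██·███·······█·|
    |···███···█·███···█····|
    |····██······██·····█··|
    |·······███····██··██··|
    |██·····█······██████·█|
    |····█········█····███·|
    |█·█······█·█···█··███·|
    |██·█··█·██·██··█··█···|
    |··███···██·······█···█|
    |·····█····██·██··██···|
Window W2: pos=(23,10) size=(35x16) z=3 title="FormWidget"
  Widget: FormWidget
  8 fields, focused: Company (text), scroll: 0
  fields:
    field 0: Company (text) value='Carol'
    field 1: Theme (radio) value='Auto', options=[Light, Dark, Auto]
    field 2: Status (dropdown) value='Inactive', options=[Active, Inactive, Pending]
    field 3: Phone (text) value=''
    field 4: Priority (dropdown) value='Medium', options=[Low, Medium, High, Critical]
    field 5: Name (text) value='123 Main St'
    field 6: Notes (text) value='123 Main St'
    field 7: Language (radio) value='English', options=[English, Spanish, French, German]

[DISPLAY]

                                              
         ┏━━━━━━━━━━━━━━━━━━━┓                
         ┃ SlidingPuzzle     ┃                
         ┠───────────────────┨                
         ┃┌────┬────┬────┬───┃                
         ┃│  8 │  6 │  ┏━━━━━━━━━━━━━━━━━━━━━━
         ┃├────┼────┼──┃ FormWidget           
         ┃│  2 │  9 │  ┠──────────────────────
         ┃├────┼────┼──┃> Company:    [Carol  
         ┃│  7 │    │  ┃  Theme:      ( ) Ligh
         ┃├────┼────┼──┃  Status:     [Inactiv
         ┃│ 13 │ 10 │ 1┃  Phone:      [       
         ┃└────┴────┴──┃  Priority:   [Medium 
         ┃Moves: 0    ┏┃  Name:       [123 Mai
         ┃            ┃┃  Notes:      [123 Mai
         ┃            ┠┃  Language:   (●) Engl
         ┃            ┃┃                      
         ┗━━━━━━━━━━━━┃┃                      


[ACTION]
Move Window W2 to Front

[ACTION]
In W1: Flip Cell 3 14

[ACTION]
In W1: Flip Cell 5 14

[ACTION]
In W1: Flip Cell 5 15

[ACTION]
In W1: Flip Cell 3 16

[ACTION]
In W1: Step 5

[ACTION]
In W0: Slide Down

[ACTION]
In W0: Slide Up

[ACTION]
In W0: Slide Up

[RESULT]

                                              
         ┏━━━━━━━━━━━━━━━━━━━┓                
         ┃ SlidingPuzzle     ┃                
         ┠───────────────────┨                
         ┃┌────┬────┬────┬───┃                
         ┃│  8 │  6 │  ┏━━━━━━━━━━━━━━━━━━━━━━
         ┃├────┼────┼──┃ FormWidget           
         ┃│  2 │  9 │  ┠──────────────────────
         ┃├────┼────┼──┃> Company:    [Carol  
         ┃│  7 │ 10 │  ┃  Theme:      ( ) Ligh
         ┃├────┼────┼──┃  Status:     [Inactiv
         ┃│ 13 │    │ 1┃  Phone:      [       
         ┃└────┴────┴──┃  Priority:   [Medium 
         ┃Moves: 3    ┏┃  Name:       [123 Mai
         ┃            ┃┃  Notes:      [123 Mai
         ┃            ┠┃  Language:   (●) Engl
         ┃            ┃┃                      
         ┗━━━━━━━━━━━━┃┃                      
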